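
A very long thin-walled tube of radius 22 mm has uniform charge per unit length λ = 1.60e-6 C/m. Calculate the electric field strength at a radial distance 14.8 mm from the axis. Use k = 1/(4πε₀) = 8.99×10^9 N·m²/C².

Coaxial Gaussian cylinder, radius r = 14.8 mm, length L (r < 22 mm, inside the shell).
No charge is enclosed, so Gauss's law gives E·2πrL = 0 ⇒ E = 0.

E = 0 (no enclosed charge)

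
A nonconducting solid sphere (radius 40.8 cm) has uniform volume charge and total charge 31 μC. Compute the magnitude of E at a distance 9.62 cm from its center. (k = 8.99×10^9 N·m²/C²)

Use a concentric Gaussian sphere at r = 9.62 cm (r < R).
For a uniform sphere the enclosed fraction is (r/R)³, so Q_enc = (31 μC)(0.0962/0.408)³ = 4.064e-7 C.
Gauss's law: E·4πr² = Q_enc/ε₀.
E = k|Q_enc|/r² = (8.99×10^9)(4.064×10^-7)/(0.0962)² = 3.95×10^5 N/C.

3.95×10^5 V/m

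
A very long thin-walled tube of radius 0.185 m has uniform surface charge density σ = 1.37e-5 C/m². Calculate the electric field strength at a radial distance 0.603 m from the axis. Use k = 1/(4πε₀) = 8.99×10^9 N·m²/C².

E ≈ 4.75e5 N/C

Choose a coaxial cylinder of radius r = 0.603 m (arbitrary length L) as the Gaussian surface (r > 0.185 m).
The whole shell is enclosed: λ_enc = σ·2πR = (1.37×10^-5)·2π·(0.185) = 1.592×10^-5 C/m.
Since E is radial and uniform over the curved surface, Φ = E·2πrL = Q_enc/ε₀ = λ_enc L/ε₀.
E = 2k|λ_enc|/r = 2(8.99×10^9)(1.592×10^-5)/(0.603) = 4.75×10^5 N/C.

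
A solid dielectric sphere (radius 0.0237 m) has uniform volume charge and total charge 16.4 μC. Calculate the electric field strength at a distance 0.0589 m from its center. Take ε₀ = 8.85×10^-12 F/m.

|E| = 4.25×10^7 N/C

By spherical symmetry E is radial; choose a Gaussian sphere of radius r = 0.0589 m (r > R, so the entire charge is enclosed).
Q_enc = 16.4 μC = 1.64×10^-5 C.
Gauss's law: E·4πr² = Q_enc/ε₀.
E = |Q_enc|/(4πε₀r²) = (1.64×10^-5)/(4π·8.85×10^-12·(0.0589)²) = 4.25e7 N/C.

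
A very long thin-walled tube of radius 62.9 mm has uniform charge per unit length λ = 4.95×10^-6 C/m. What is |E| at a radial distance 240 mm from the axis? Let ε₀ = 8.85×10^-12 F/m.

Take a coaxial cylindrical Gaussian surface of radius r = 240 mm and length L (r > 62.9 mm).
The full line charge is enclosed: λ_enc = 4.95×10^-6 C/m.
Gauss's law: E·2πrL = λ_enc L/ε₀.
E = |λ_enc|/(2πε₀r) = (4.95×10^-6)/(2π·8.85×10^-12·0.24) = 3.71×10^5 N/C.

E = 3.71e5 N/C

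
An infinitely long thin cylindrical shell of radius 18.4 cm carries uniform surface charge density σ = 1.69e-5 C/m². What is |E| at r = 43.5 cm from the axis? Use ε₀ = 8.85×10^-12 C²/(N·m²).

Take a coaxial cylindrical Gaussian surface of radius r = 43.5 cm and length L (r > 18.4 cm).
The whole shell is enclosed: λ_enc = σ·2πR = (1.69×10^-5)·2π·(0.184) = 1.954×10^-5 C/m.
Since E is radial and uniform over the curved surface, Φ = E·2πrL = Q_enc/ε₀ = λ_enc L/ε₀.
E = |λ_enc|/(2πε₀r) = (1.954×10^-5)/(2π·8.85×10^-12·0.435) = 8.08e5 N/C.

E = 8.08×10^5 N/C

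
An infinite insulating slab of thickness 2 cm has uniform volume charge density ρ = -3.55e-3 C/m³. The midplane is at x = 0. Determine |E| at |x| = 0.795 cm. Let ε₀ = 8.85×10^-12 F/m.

E ≈ 3.19×10^6 N/C

By symmetry E is perpendicular to the slab. A Gaussian pillbox from −0.795 cm to +0.795 cm (face area A) lies entirely within the slab.
Q_enc = ρ·(2x)·A and flux = 2EA, so 2EA = 2ρxA/ε₀ ⇒ E = |ρ|x/ε₀.
E = (3.55×10^-3)(0.00795)/(8.85×10^-12) = 3.19e6 N/C.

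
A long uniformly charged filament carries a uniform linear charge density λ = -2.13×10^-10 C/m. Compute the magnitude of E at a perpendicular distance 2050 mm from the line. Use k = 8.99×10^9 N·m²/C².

1.87 N/C

Coaxial Gaussian cylinder, radius r = 2050 mm, length L.
Q_enc = λL, so λ_enc = -2.13×10^-10 C/m.
Applying ∮E·dA = Q_enc/ε₀ with the end caps contributing no flux:
E = 2k|λ_enc|/r = 2(8.99×10^9)(2.13×10^-10)/(2.05) = 1.87 N/C.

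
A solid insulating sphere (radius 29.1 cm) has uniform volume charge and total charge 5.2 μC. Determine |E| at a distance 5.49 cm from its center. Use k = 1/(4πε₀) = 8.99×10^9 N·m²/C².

|E| ≈ 1.04e5 N/C

Symmetry ⇒ E = E(r) r̂. Gaussian sphere of radius r = 5.49 cm (r < R).
For a uniform sphere the enclosed fraction is (r/R)³, so Q_enc = (5.2 μC)(0.0549/0.291)³ = 3.492×10^-8 C.
By Gauss's law, ∮E·dA = E·4πr² = Q_enc/ε₀.
E = k|Q_enc|/r² = (8.99×10^9)(3.492e-8)/(0.0549)² = 1.04e5 N/C.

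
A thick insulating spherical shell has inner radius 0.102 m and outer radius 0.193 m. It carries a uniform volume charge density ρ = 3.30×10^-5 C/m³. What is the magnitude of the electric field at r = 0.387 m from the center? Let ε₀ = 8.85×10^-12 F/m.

Take a concentric spherical Gaussian surface of radius r = 0.387 m (r > 0.193 m, enclosing the whole shell).
Q_enc = ρ·(4π/3)(b³ − a³) = (3.30×10^-5)·(4π/3)·((0.193)³ − (0.102)³) = 8.471×10^-7 C.
Applying ∮E·dA = Q_enc/ε₀ with Φ = E(4πr²):
E = |Q_enc|/(4πε₀r²) = (8.471×10^-7)/(4π·8.85×10^-12·(0.387)²) = 5.09×10^4 N/C.

5.09×10^4 V/m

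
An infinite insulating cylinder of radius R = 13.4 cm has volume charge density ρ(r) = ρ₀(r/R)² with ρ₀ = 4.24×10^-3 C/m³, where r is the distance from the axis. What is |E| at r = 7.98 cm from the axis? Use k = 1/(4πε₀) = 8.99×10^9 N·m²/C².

By cylindrical symmetry E is radial; use a coaxial Gaussian cylinder of radius 7.98 cm and length L (r < R).
Integrating ρ over the cross-section to radius r: λ_enc = (2πρ₀/R²) ∫₀^r r'^3 dr' = 2πρ₀ r^4/(4·R²) = 1.504e-5 C/m.
Applying ∮E·dA = Q_enc/ε₀ with the end caps contributing no flux:
E = 2k|λ_enc|/r = 2(8.99×10^9)(1.504×10^-5)/(0.0798) = 3.39e6 N/C.

|E| = 3.39×10^6 N/C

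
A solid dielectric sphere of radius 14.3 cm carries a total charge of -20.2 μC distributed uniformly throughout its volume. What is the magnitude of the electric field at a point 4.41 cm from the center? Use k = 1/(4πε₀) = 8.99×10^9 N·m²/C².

Use a concentric Gaussian sphere at r = 4.41 cm (r < R).
For a uniform sphere the enclosed fraction is (r/R)³, so Q_enc = (-20.2 μC)(0.0441/0.143)³ = -5.925×10^-7 C.
By Gauss's law, ∮E·dA = E·4πr² = Q_enc/ε₀.
E = k|Q_enc|/r² = (8.99×10^9)(5.925e-7)/(0.0441)² = 2.74×10^6 N/C.

|E| ≈ 2.74e6 V/m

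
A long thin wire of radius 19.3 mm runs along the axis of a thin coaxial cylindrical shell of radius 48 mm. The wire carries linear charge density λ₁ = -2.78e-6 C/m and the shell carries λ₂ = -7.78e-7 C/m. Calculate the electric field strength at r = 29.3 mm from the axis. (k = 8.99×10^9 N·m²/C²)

E ≈ 1.71×10^6 N/C

By cylindrical symmetry E is radial; use a coaxial Gaussian cylinder of radius 29.3 mm and length L (between the conductors, 19.3 mm < r < 48 mm).
The shell at 48 mm lies outside the Gaussian surface, so λ_enc = λ₁ = -2.78×10^-6 C/m.
Since E is radial and uniform over the curved surface, Φ = E·2πrL = Q_enc/ε₀ = λ_enc L/ε₀.
E = 2k|λ_enc|/r = 2(8.99×10^9)(2.78×10^-6)/(0.0293) = 1.71×10^6 N/C.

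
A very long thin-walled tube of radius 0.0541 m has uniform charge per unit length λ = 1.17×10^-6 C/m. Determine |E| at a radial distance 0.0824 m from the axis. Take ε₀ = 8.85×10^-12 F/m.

Coaxial Gaussian cylinder, radius r = 0.0824 m, length L (r > 0.0541 m).
The full line charge is enclosed: λ_enc = 1.17×10^-6 C/m.
By Gauss's law (flux through the curved wall only), E·2πrL = λ_enc L/ε₀.
E = |λ_enc|/(2πε₀r) = (1.17×10^-6)/(2π·8.85×10^-12·0.0824) = 2.55e5 N/C.

|E| ≈ 2.55×10^5 N/C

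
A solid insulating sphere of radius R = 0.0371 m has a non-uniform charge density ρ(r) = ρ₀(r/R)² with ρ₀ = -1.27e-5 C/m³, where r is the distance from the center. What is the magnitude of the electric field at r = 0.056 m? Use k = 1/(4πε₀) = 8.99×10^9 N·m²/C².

Use a concentric Gaussian sphere at r = 0.056 m (r > R, all charge enclosed).
Q_enc = 4π ∫₀^R ρ₀(r'/R)^2 r'² dr' = 4πρ₀R³/5 = -1.63×10^-9 C.
Gauss's law: E·4πr² = Q_enc/ε₀.
E = k|Q_enc|/r² = (8.99×10^9)(1.63e-9)/(0.056)² = 4.67e3 N/C.

|E| = 4.67×10^3 N/C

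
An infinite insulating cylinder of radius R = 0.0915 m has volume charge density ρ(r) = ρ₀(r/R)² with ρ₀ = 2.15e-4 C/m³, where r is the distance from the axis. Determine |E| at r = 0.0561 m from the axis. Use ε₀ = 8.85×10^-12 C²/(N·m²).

E = 1.28×10^5 N/C

Take a coaxial cylindrical Gaussian surface of radius r = 0.0561 m and length L (r < R).
Integrating ρ over the cross-section to radius r: λ_enc = (2πρ₀/R²) ∫₀^r r'^3 dr' = 2πρ₀ r^4/(4·R²) = 3.995e-7 C/m.
By Gauss's law (flux through the curved wall only), E·2πrL = λ_enc L/ε₀.
E = |λ_enc|/(2πε₀r) = (3.995×10^-7)/(2π·8.85×10^-12·0.0561) = 1.28×10^5 N/C.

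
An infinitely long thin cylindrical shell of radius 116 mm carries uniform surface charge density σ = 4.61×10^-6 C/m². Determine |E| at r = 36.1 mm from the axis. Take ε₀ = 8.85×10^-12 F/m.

|E| = 0 N/C

Take a coaxial cylindrical Gaussian surface of radius r = 36.1 mm and length L (r < 116 mm, inside the shell).
All the surface charge lies outside this cylinder: Q_enc = 0, hence E = 0.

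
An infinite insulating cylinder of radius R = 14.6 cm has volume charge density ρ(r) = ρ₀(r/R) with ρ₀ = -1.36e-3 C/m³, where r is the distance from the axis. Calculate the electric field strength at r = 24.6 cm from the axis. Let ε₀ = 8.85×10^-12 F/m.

E = 4.44e6 V/m

By cylindrical symmetry E is radial; use a coaxial Gaussian cylinder of radius 24.6 cm and length L (r > R, full charge per length enclosed).
λ_enc = 2π ∫₀^R ρ₀(r'/R)^1 r' dr' = 2πρ₀R²/3 = -6.072×10^-5 C/m.
Gauss's law: E·2πrL = λ_enc L/ε₀.
E = |λ_enc|/(2πε₀r) = (6.072×10^-5)/(2π·8.85×10^-12·0.246) = 4.44×10^6 N/C.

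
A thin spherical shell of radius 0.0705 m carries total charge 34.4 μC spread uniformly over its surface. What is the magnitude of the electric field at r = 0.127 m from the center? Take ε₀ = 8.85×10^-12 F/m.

Symmetry ⇒ E = E(r) r̂. Gaussian sphere of radius r = 0.127 m (r > 0.0705 m).
The entire shell is enclosed: Q_enc = 3.44e-5 C.
Applying ∮E·dA = Q_enc/ε₀ with Φ = E(4πr²):
E = |Q_enc|/(4πε₀r²) = (3.44×10^-5)/(4π·8.85×10^-12·(0.127)²) = 1.92×10^7 N/C.

|E| ≈ 1.92×10^7 N/C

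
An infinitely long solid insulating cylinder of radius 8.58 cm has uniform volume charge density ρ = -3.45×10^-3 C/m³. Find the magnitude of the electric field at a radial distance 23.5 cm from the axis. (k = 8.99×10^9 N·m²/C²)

Coaxial Gaussian cylinder, radius r = 23.5 cm, length L (r > 8.58 cm, full cross-section enclosed).
λ_enc = ρ·πR² = (-3.45×10^-3)π(0.0858)² = -7.979×10^-5 C/m.
Gauss's law: E·2πrL = λ_enc L/ε₀.
E = 2k|λ_enc|/r = 2(8.99×10^9)(7.979×10^-5)/(0.235) = 6.10e6 N/C.

6.10×10^6 V/m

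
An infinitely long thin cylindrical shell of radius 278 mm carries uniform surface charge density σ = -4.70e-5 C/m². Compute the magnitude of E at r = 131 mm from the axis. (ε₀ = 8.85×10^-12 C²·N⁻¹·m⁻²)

E = 0

Choose a coaxial cylinder of radius r = 131 mm (arbitrary length L) as the Gaussian surface (r < 278 mm, inside the shell).
All the surface charge lies outside this cylinder: Q_enc = 0, hence E = 0.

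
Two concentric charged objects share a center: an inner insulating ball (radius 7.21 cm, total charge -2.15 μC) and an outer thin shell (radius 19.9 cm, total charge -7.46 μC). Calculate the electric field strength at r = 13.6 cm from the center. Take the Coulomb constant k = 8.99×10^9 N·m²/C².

Symmetry ⇒ E = E(r) r̂. Gaussian sphere of radius r = 13.6 cm (between the bodies, 7.21 cm < r < 19.9 cm).
The shell at 19.9 cm lies outside the Gaussian surface, so Q_enc = -2.15 μC = -2.15×10^-6 C.
Gauss's law: E·4πr² = Q_enc/ε₀.
E = k|Q_enc|/r² = (8.99×10^9)(2.15×10^-6)/(0.136)² = 1.05×10^6 N/C.

1.05×10^6 N/C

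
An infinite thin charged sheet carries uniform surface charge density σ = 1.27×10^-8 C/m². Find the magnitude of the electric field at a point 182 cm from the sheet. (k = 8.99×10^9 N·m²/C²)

|E| ≈ 717 N/C

The symmetry is planar: E is normal to the sheet and the same magnitude on both sides. Take a pillbox straddling the sheet with end-cap area A.
Only the two end caps contribute flux: Φ = 2EA. With Q_enc = σA, Gauss's law gives E = |σ|/(2ε₀).
E = 2πk|σ| = 2π(8.99×10^9)(1.27×10^-8) = 717 N/C.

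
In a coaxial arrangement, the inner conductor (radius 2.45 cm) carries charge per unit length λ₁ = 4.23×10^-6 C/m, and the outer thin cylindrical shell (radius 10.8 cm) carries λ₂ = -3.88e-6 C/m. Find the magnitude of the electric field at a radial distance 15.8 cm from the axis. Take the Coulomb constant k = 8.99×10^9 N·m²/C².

E = 3.98e4 N/C

By cylindrical symmetry E is radial; use a coaxial Gaussian cylinder of radius 15.8 cm and length L (r > 10.8 cm, enclosing both).
λ_enc = λ₁ + λ₂ = (4.23×10^-6) + (-3.88×10^-6) = 3.50e-7 C/m.
By Gauss's law (flux through the curved wall only), E·2πrL = λ_enc L/ε₀.
E = 2k|λ_enc|/r = 2(8.99×10^9)(3.50e-7)/(0.158) = 3.98×10^4 N/C.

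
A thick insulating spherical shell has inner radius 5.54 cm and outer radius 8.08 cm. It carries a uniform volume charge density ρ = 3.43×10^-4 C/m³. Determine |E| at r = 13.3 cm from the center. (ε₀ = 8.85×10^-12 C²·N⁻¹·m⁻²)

|E| ≈ 2.61e5 V/m

Use a concentric Gaussian sphere at r = 13.3 cm (r > 8.08 cm, enclosing the whole shell).
Q_enc = ρ·(4π/3)(b³ − a³) = (3.43e-4)·(4π/3)·((0.0808)³ − (0.0554)³) = 5.136e-7 C.
Applying ∮E·dA = Q_enc/ε₀ with Φ = E(4πr²):
E = |Q_enc|/(4πε₀r²) = (5.136×10^-7)/(4π·8.85×10^-12·(0.133)²) = 2.61×10^5 N/C.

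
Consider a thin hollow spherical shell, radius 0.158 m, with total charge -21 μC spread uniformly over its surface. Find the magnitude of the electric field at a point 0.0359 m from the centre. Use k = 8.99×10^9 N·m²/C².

Take a concentric spherical Gaussian surface of radius r = 0.0359 m (inside the shell, r < 0.158 m).
No charge lies within this surface, so Q_enc = 0 and Gauss's law gives E·4πr² = 0 ⇒ E = 0.

E = 0 (no enclosed charge)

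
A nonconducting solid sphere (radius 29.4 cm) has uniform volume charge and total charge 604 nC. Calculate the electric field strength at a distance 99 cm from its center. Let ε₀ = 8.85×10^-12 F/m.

5.54×10^3 V/m

Use a concentric Gaussian sphere at r = 99 cm (r > R, so the entire charge is enclosed).
Q_enc = 604 nC = 6.04×10^-7 C.
Since E is radial and uniform over the Gaussian sphere, Φ = E·4πr² = Q_enc/ε₀.
E = |Q_enc|/(4πε₀r²) = (6.04×10^-7)/(4π·8.85×10^-12·(0.99)²) = 5.54×10^3 N/C.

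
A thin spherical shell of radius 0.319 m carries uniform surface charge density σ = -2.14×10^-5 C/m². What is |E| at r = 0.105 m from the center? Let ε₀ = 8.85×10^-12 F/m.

By spherical symmetry E is radial; choose a Gaussian sphere of radius r = 0.105 m (inside the shell, r < 0.319 m).
No charge lies within this surface, so Q_enc = 0 and Gauss's law gives E·4πr² = 0 ⇒ E = 0.

E = 0 (no enclosed charge)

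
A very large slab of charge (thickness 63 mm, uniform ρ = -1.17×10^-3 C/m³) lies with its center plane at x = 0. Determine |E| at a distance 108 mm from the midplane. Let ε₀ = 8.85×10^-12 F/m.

The point |x| = 108 mm lies outside the slab (half-thickness 0.0315 m). A symmetric pillbox spanning the full slab encloses Q_enc = ρ·d·A.
Flux = 2EA ⇒ E = |ρ|d/(2ε₀), independent of distance outside.
E = (1.17×10^-3)(0.063)/(2·8.85×10^-12) = 4.16×10^6 N/C.

|E| ≈ 4.16e6 V/m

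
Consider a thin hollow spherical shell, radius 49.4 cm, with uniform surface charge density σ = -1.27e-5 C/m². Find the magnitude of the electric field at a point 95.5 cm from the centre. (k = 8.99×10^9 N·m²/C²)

Use a concentric Gaussian sphere at r = 95.5 cm (r > 49.4 cm).
The entire shell is enclosed: Q_enc = σ·4πR² = (-1.27×10^-5)·4π·(0.494)² = -3.895e-5 C.
By Gauss's law, ∮E·dA = E·4πr² = Q_enc/ε₀.
E = k|Q_enc|/r² = (8.99×10^9)(3.895×10^-5)/(0.955)² = 3.84e5 N/C.

|E| = 3.84×10^5 N/C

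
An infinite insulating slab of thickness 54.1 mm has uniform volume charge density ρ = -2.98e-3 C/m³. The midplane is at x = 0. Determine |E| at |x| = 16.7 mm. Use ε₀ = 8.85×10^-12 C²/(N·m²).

By symmetry E is perpendicular to the slab. A Gaussian pillbox from −16.7 mm to +16.7 mm (face area A) lies entirely within the slab.
Q_enc = ρ·(2x)·A and flux = 2EA, so 2EA = 2ρxA/ε₀ ⇒ E = |ρ|x/ε₀.
E = (2.98×10^-3)(0.0167)/(8.85×10^-12) = 5.62×10^6 N/C.

E = 5.62×10^6 N/C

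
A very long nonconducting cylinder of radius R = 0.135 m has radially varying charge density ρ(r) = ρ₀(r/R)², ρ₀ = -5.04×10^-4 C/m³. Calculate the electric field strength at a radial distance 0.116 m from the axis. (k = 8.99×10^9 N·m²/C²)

Choose a coaxial cylinder of radius r = 0.116 m (arbitrary length L) as the Gaussian surface (r < R).
λ_enc = ∫₀^r ρ(r')·2πr' dr' = (2πρ₀/R²)·r^4/4 = -7.865×10^-6 C/m.
Since E is radial and uniform over the curved surface, Φ = E·2πrL = Q_enc/ε₀ = λ_enc L/ε₀.
E = 2k|λ_enc|/r = 2(8.99×10^9)(7.865×10^-6)/(0.116) = 1.22e6 N/C.

1.22×10^6 V/m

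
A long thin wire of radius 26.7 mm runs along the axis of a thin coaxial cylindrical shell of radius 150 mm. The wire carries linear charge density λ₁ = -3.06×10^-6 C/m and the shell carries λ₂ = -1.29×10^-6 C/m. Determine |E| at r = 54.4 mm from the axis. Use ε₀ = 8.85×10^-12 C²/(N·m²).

E = 1.01×10^6 N/C

Take a coaxial cylindrical Gaussian surface of radius r = 54.4 mm and length L (between the conductors, 26.7 mm < r < 150 mm).
Only the inner wire is enclosed; the outer shell contributes nothing inside itself. λ_enc = λ₁ = -3.06e-6 C/m.
Gauss's law: E·2πrL = λ_enc L/ε₀.
E = |λ_enc|/(2πε₀r) = (3.06×10^-6)/(2π·8.85×10^-12·0.0544) = 1.01e6 N/C.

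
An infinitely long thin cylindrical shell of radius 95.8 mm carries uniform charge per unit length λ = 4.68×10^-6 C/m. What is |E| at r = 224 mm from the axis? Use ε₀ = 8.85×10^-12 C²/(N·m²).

E = 3.76×10^5 N/C

Take a coaxial cylindrical Gaussian surface of radius r = 224 mm and length L (r > 95.8 mm).
The full line charge is enclosed: λ_enc = 4.68×10^-6 C/m.
Since E is radial and uniform over the curved surface, Φ = E·2πrL = Q_enc/ε₀ = λ_enc L/ε₀.
E = |λ_enc|/(2πε₀r) = (4.68×10^-6)/(2π·8.85×10^-12·0.224) = 3.76e5 N/C.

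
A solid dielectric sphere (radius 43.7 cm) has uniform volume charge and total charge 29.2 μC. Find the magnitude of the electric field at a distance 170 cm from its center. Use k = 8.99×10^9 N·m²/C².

E ≈ 9.08×10^4 N/C

Take a concentric spherical Gaussian surface of radius r = 170 cm (r > R, so the entire charge is enclosed).
Q_enc = 29.2 μC = 2.92e-5 C.
Gauss's law: E·4πr² = Q_enc/ε₀.
E = k|Q_enc|/r² = (8.99×10^9)(2.92×10^-5)/(1.7)² = 9.08e4 N/C.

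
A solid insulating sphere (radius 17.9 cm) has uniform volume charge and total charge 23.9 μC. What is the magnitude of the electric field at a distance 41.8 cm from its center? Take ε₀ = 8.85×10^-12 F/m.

1.23×10^6 V/m

Symmetry ⇒ E = E(r) r̂. Gaussian sphere of radius r = 41.8 cm (r > R, so the entire charge is enclosed).
Q_enc = 23.9 μC = 2.39×10^-5 C.
Gauss's law: E·4πr² = Q_enc/ε₀.
E = |Q_enc|/(4πε₀r²) = (2.39×10^-5)/(4π·8.85×10^-12·(0.418)²) = 1.23×10^6 N/C.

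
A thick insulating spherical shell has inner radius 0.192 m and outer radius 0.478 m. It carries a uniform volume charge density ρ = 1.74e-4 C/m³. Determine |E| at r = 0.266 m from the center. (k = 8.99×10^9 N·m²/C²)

E = 1.09e6 N/C

Take a concentric spherical Gaussian surface of radius r = 0.266 m (within the shell material, 0.192 m < r < 0.478 m).
Enclosed charge is the volume from a to r: Q_enc = (4π/3)ρ(r³ − a³) = 8.559×10^-6 C.
Since E is radial and uniform over the Gaussian sphere, Φ = E·4πr² = Q_enc/ε₀.
E = k|Q_enc|/r² = (8.99×10^9)(8.559×10^-6)/(0.266)² = 1.09×10^6 N/C.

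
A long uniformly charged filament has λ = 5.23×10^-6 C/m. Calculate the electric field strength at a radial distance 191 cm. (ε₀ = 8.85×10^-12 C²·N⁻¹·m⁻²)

Choose a coaxial cylinder of radius r = 191 cm (arbitrary length L) as the Gaussian surface.
Q_enc = λL, so λ_enc = 5.23e-6 C/m.
Since E is radial and uniform over the curved surface, Φ = E·2πrL = Q_enc/ε₀ = λ_enc L/ε₀.
E = |λ_enc|/(2πε₀r) = (5.23×10^-6)/(2π·8.85×10^-12·1.91) = 4.92e4 N/C.

|E| = 4.92e4 N/C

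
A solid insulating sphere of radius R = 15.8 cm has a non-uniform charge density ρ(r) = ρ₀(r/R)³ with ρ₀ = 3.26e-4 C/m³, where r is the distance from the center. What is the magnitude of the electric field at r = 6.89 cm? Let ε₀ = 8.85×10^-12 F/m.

E = 3.51×10^4 V/m

Take a concentric spherical Gaussian surface of radius r = 6.89 cm (r < R).
Integrate the density: Q_enc = 4π ∫₀^r ρ₀(r'/R)^3 r'² dr' = 4πρ₀ r^6/(6·R³) = 1.852e-8 C.
By Gauss's law, ∮E·dA = E·4πr² = Q_enc/ε₀.
E = |Q_enc|/(4πε₀r²) = (1.852×10^-8)/(4π·8.85×10^-12·(0.0689)²) = 3.51e4 N/C.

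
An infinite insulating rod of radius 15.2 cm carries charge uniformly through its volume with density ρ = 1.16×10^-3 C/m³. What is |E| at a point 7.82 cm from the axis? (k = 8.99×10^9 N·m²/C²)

Choose a coaxial cylinder of radius r = 7.82 cm (arbitrary length L) as the Gaussian surface (r < R).
Enclosed charge per unit length: λ_enc = ρ·πr² = (1.16×10^-3)π(0.0782)² = 2.229e-5 C/m.
Applying ∮E·dA = Q_enc/ε₀ with the end caps contributing no flux:
E = 2k|λ_enc|/r = 2(8.99×10^9)(2.229×10^-5)/(0.0782) = 5.12×10^6 N/C.

5.12×10^6 V/m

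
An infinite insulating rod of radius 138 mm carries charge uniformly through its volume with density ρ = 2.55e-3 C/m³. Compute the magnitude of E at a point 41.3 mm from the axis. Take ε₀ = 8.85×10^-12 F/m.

By cylindrical symmetry E is radial; use a coaxial Gaussian cylinder of radius 41.3 mm and length L (r < R).
Enclosed charge per unit length: λ_enc = ρ·πr² = (2.55e-3)π(0.0413)² = 1.366×10^-5 C/m.
Gauss's law: E·2πrL = λ_enc L/ε₀.
E = |λ_enc|/(2πε₀r) = (1.366×10^-5)/(2π·8.85×10^-12·0.0413) = 5.95×10^6 N/C.

E = 5.95×10^6 N/C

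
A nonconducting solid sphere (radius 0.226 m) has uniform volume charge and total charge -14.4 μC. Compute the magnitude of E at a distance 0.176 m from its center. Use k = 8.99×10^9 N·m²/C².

Symmetry ⇒ E = E(r) r̂. Gaussian sphere of radius r = 0.176 m (r < R).
Only the charge within r is enclosed: Q_enc = Q·(r/R)³ = (-14.4 μC)·(0.176 m/0.226 m)³ = -6.801e-6 C.
Since E is radial and uniform over the Gaussian sphere, Φ = E·4πr² = Q_enc/ε₀.
E = k|Q_enc|/r² = (8.99×10^9)(6.801×10^-6)/(0.176)² = 1.97×10^6 N/C.

|E| = 1.97e6 V/m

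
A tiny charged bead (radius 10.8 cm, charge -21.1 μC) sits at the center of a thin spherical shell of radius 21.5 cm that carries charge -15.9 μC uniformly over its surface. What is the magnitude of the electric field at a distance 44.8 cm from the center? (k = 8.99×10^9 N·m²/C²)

Symmetry ⇒ E = E(r) r̂. Gaussian sphere of radius r = 44.8 cm (r > 21.5 cm, enclosing both).
Q_enc = (-21.1 μC) + (-15.9 μC) = -3.70e-5 C.
Applying ∮E·dA = Q_enc/ε₀ with Φ = E(4πr²):
E = k|Q_enc|/r² = (8.99×10^9)(3.70×10^-5)/(0.448)² = 1.66×10^6 N/C.

|E| ≈ 1.66×10^6 N/C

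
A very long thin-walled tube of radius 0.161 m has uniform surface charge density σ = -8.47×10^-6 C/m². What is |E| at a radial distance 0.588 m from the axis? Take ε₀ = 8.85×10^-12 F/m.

E ≈ 2.62×10^5 N/C

By cylindrical symmetry E is radial; use a coaxial Gaussian cylinder of radius 0.588 m and length L (r > 0.161 m).
The whole shell is enclosed: λ_enc = σ·2πR = (-8.47×10^-6)·2π·(0.161) = -8.568×10^-6 C/m.
Applying ∮E·dA = Q_enc/ε₀ with the end caps contributing no flux:
E = |λ_enc|/(2πε₀r) = (8.568e-6)/(2π·8.85×10^-12·0.588) = 2.62e5 N/C.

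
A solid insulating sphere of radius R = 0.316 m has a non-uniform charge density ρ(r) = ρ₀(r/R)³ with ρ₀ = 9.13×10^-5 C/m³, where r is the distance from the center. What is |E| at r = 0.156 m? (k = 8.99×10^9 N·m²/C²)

Symmetry ⇒ E = E(r) r̂. Gaussian sphere of radius r = 0.156 m (r < R).
Integrate the density: Q_enc = 4π ∫₀^r ρ₀(r'/R)^3 r'² dr' = 4πρ₀ r^6/(6·R³) = 8.734×10^-8 C.
Since E is radial and uniform over the Gaussian sphere, Φ = E·4πr² = Q_enc/ε₀.
E = k|Q_enc|/r² = (8.99×10^9)(8.734×10^-8)/(0.156)² = 3.23e4 N/C.

3.23×10^4 V/m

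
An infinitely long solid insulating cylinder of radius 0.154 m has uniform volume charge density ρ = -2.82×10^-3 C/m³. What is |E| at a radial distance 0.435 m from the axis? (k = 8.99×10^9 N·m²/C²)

Coaxial Gaussian cylinder, radius r = 0.435 m, length L (r > 0.154 m, full cross-section enclosed).
λ_enc = ρ·πR² = (-2.82×10^-3)π(0.154)² = -2.101×10^-4 C/m.
Applying ∮E·dA = Q_enc/ε₀ with the end caps contributing no flux:
E = 2k|λ_enc|/r = 2(8.99×10^9)(2.101×10^-4)/(0.435) = 8.68×10^6 N/C.

E ≈ 8.68×10^6 N/C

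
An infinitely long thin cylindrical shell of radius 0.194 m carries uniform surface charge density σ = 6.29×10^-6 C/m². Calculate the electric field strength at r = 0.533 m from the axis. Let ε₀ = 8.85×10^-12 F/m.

E ≈ 2.59e5 N/C

Take a coaxial cylindrical Gaussian surface of radius r = 0.533 m and length L (r > 0.194 m).
The whole shell is enclosed: λ_enc = σ·2πR = (6.29×10^-6)·2π·(0.194) = 7.667×10^-6 C/m.
By Gauss's law (flux through the curved wall only), E·2πrL = λ_enc L/ε₀.
E = |λ_enc|/(2πε₀r) = (7.667e-6)/(2π·8.85×10^-12·0.533) = 2.59e5 N/C.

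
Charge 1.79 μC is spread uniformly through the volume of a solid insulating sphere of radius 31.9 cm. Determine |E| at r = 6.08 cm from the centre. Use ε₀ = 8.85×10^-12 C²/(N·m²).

|E| = 3.01×10^4 V/m

Use a concentric Gaussian sphere at r = 6.08 cm (r < R).
For a uniform sphere the enclosed fraction is (r/R)³, so Q_enc = (1.79 μC)(0.0608/0.319)³ = 1.239×10^-8 C.
By Gauss's law, ∮E·dA = E·4πr² = Q_enc/ε₀.
E = |Q_enc|/(4πε₀r²) = (1.239e-8)/(4π·8.85×10^-12·(0.0608)²) = 3.01×10^4 N/C.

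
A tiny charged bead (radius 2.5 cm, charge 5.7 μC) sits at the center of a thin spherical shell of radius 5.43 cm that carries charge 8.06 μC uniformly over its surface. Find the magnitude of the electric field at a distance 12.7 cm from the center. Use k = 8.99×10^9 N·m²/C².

Take a concentric spherical Gaussian surface of radius r = 12.7 cm (r > 5.43 cm, enclosing both).
Q_enc = (5.7 μC) + (8.06 μC) = 1.376×10^-5 C.
Gauss's law: E·4πr² = Q_enc/ε₀.
E = k|Q_enc|/r² = (8.99×10^9)(1.376e-5)/(0.127)² = 7.67×10^6 N/C.

|E| ≈ 7.67×10^6 V/m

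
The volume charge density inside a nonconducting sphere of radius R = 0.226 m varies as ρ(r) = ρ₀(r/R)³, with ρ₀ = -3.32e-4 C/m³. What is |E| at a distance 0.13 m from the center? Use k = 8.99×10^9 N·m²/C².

E = 1.55×10^5 V/m

By spherical symmetry E is radial; choose a Gaussian sphere of radius r = 0.13 m (r < R).
Q_enc = ∫₀^r ρ(r')·4πr'² dr' = (4πρ₀/R³) ∫₀^r r'^5 dr' = 4πρ₀ r^6/(6·R³) = -2.908×10^-7 C.
By Gauss's law, ∮E·dA = E·4πr² = Q_enc/ε₀.
E = k|Q_enc|/r² = (8.99×10^9)(2.908×10^-7)/(0.13)² = 1.55e5 N/C.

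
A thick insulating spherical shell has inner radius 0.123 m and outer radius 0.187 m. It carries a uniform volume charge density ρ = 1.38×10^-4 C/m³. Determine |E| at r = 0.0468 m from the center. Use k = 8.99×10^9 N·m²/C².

Symmetry ⇒ E = E(r) r̂. Gaussian sphere of radius r = 0.0468 m (r < 0.123 m, inside the empty cavity).
No charge is enclosed, so by Gauss's law E·4πr² = 0 ⇒ E = 0.

E = 0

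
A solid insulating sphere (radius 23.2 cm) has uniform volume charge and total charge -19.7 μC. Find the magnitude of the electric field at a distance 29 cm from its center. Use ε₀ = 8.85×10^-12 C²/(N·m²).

By spherical symmetry E is radial; choose a Gaussian sphere of radius r = 29 cm (r > R, so the entire charge is enclosed).
Q_enc = -19.7 μC = -1.97×10^-5 C.
Applying ∮E·dA = Q_enc/ε₀ with Φ = E(4πr²):
E = |Q_enc|/(4πε₀r²) = (1.97×10^-5)/(4π·8.85×10^-12·(0.29)²) = 2.11e6 N/C.

2.11e6 N/C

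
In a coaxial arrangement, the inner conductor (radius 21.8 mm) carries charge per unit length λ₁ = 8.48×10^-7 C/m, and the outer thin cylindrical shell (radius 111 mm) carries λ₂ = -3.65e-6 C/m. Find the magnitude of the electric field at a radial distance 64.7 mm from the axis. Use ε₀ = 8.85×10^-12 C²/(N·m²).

Coaxial Gaussian cylinder, radius r = 64.7 mm, length L (between the conductors, 21.8 mm < r < 111 mm).
Only the inner wire is enclosed; the outer shell contributes nothing inside itself. λ_enc = λ₁ = 8.48×10^-7 C/m.
By Gauss's law (flux through the curved wall only), E·2πrL = λ_enc L/ε₀.
E = |λ_enc|/(2πε₀r) = (8.48e-7)/(2π·8.85×10^-12·0.0647) = 2.36×10^5 N/C.

2.36×10^5 N/C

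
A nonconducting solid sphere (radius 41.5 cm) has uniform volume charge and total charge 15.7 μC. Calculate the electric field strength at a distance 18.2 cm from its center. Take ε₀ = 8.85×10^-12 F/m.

|E| = 3.59e5 N/C

Use a concentric Gaussian sphere at r = 18.2 cm (r < R).
Only the charge within r is enclosed: Q_enc = Q·(r/R)³ = (15.7 μC)·(18.2 cm/41.5 cm)³ = 1.324×10^-6 C.
Gauss's law: E·4πr² = Q_enc/ε₀.
E = |Q_enc|/(4πε₀r²) = (1.324×10^-6)/(4π·8.85×10^-12·(0.182)²) = 3.59×10^5 N/C.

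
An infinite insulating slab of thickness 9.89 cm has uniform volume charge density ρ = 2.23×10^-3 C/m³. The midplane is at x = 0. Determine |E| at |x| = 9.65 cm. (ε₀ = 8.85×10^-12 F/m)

|E| = 1.25×10^7 N/C

The point |x| = 9.65 cm lies outside the slab (half-thickness 0.04945 m). A symmetric pillbox spanning the full slab encloses Q_enc = ρ·d·A.
Flux = 2EA ⇒ E = |ρ|d/(2ε₀), independent of distance outside.
E = (2.23e-3)(0.0989)/(2·8.85×10^-12) = 1.25×10^7 N/C.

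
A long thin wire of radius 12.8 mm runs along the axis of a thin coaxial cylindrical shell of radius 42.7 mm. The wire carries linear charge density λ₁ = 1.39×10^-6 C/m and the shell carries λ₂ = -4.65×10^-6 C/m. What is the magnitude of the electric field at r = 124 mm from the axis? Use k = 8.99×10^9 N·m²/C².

Coaxial Gaussian cylinder, radius r = 124 mm, length L (r > 42.7 mm, enclosing both).
λ_enc = λ₁ + λ₂ = (1.39e-6) + (-4.65×10^-6) = -3.26e-6 C/m.
Gauss's law: E·2πrL = λ_enc L/ε₀.
E = 2k|λ_enc|/r = 2(8.99×10^9)(3.26e-6)/(0.124) = 4.73e5 N/C.

4.73×10^5 N/C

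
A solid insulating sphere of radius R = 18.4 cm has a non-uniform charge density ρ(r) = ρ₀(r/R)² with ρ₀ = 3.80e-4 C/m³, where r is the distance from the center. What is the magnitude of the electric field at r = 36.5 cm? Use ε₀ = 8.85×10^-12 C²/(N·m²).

E = 4.02e5 N/C

Take a concentric spherical Gaussian surface of radius r = 36.5 cm (r > R, all charge enclosed).
Q_enc = 4π ∫₀^R ρ₀(r'/R)^2 r'² dr' = 4πρ₀R³/5 = 5.949×10^-6 C.
Gauss's law: E·4πr² = Q_enc/ε₀.
E = |Q_enc|/(4πε₀r²) = (5.949e-6)/(4π·8.85×10^-12·(0.365)²) = 4.02e5 N/C.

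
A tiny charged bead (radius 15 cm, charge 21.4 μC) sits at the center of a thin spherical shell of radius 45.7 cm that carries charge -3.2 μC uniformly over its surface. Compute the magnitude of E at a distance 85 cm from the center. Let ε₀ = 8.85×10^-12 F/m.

By spherical symmetry E is radial; choose a Gaussian sphere of radius r = 85 cm (r > 45.7 cm, enclosing both).
Q_enc = (21.4 μC) + (-3.2 μC) = 1.82×10^-5 C.
Gauss's law: E·4πr² = Q_enc/ε₀.
E = |Q_enc|/(4πε₀r²) = (1.82e-5)/(4π·8.85×10^-12·(0.85)²) = 2.27×10^5 N/C.

2.27×10^5 V/m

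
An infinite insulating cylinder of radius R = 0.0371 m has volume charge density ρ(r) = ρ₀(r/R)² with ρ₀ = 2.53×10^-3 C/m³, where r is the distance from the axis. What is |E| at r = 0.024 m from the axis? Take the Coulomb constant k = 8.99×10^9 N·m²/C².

Take a coaxial cylindrical Gaussian surface of radius r = 0.024 m and length L (r < R).
Integrating ρ over the cross-section to radius r: λ_enc = (2πρ₀/R²) ∫₀^r r'^3 dr' = 2πρ₀ r^4/(4·R²) = 9.579×10^-7 C/m.
Since E is radial and uniform over the curved surface, Φ = E·2πrL = Q_enc/ε₀ = λ_enc L/ε₀.
E = 2k|λ_enc|/r = 2(8.99×10^9)(9.579×10^-7)/(0.024) = 7.18×10^5 N/C.

7.18e5 N/C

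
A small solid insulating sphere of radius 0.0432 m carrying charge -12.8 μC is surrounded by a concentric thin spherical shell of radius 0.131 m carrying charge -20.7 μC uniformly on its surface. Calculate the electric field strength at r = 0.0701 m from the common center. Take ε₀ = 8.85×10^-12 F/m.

2.34e7 V/m

Use a concentric Gaussian sphere at r = 0.0701 m (between the bodies, 0.0432 m < r < 0.131 m).
The shell at 0.131 m lies outside the Gaussian surface, so Q_enc = -12.8 μC = -1.28×10^-5 C.
Since E is radial and uniform over the Gaussian sphere, Φ = E·4πr² = Q_enc/ε₀.
E = |Q_enc|/(4πε₀r²) = (1.28e-5)/(4π·8.85×10^-12·(0.0701)²) = 2.34×10^7 N/C.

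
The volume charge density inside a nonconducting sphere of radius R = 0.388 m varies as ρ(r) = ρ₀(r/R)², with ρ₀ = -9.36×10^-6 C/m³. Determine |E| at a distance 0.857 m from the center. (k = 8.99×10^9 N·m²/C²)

Symmetry ⇒ E = E(r) r̂. Gaussian sphere of radius r = 0.857 m (r > R, all charge enclosed).
Q_enc = 4π ∫₀^R ρ₀(r'/R)^2 r'² dr' = 4πρ₀R³/5 = -1.374e-6 C.
By Gauss's law, ∮E·dA = E·4πr² = Q_enc/ε₀.
E = k|Q_enc|/r² = (8.99×10^9)(1.374e-6)/(0.857)² = 1.68×10^4 N/C.

E = 1.68e4 V/m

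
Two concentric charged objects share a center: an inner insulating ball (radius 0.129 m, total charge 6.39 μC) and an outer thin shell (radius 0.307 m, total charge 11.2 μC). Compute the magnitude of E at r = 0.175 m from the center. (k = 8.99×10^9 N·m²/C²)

|E| ≈ 1.88×10^6 N/C

Use a concentric Gaussian sphere at r = 0.175 m (between the bodies, 0.129 m < r < 0.307 m).
The shell at 0.307 m lies outside the Gaussian surface, so Q_enc = 6.39 μC = 6.39e-6 C.
Gauss's law: E·4πr² = Q_enc/ε₀.
E = k|Q_enc|/r² = (8.99×10^9)(6.39×10^-6)/(0.175)² = 1.88e6 N/C.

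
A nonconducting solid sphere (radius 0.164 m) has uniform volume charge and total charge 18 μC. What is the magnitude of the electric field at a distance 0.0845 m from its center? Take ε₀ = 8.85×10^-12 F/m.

By spherical symmetry E is radial; choose a Gaussian sphere of radius r = 0.0845 m (r < R).
For a uniform sphere the enclosed fraction is (r/R)³, so Q_enc = (18 μC)(0.0845/0.164)³ = 2.462×10^-6 C.
Since E is radial and uniform over the Gaussian sphere, Φ = E·4πr² = Q_enc/ε₀.
E = |Q_enc|/(4πε₀r²) = (2.462e-6)/(4π·8.85×10^-12·(0.0845)²) = 3.10e6 N/C.

E ≈ 3.10e6 V/m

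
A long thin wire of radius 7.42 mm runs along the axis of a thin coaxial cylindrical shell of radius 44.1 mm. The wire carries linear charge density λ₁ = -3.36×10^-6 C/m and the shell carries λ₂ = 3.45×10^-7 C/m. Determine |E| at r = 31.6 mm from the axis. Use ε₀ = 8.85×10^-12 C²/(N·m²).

Choose a coaxial cylinder of radius r = 31.6 mm (arbitrary length L) as the Gaussian surface (between the conductors, 7.42 mm < r < 44.1 mm).
Only the inner wire is enclosed; the outer shell contributes nothing inside itself. λ_enc = λ₁ = -3.36×10^-6 C/m.
Since E is radial and uniform over the curved surface, Φ = E·2πrL = Q_enc/ε₀ = λ_enc L/ε₀.
E = |λ_enc|/(2πε₀r) = (3.36e-6)/(2π·8.85×10^-12·0.0316) = 1.91×10^6 N/C.

1.91×10^6 N/C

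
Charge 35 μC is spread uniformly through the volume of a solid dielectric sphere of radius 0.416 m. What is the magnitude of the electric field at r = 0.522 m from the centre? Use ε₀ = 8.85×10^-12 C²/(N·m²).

Take a concentric spherical Gaussian surface of radius r = 0.522 m (r > R, so the entire charge is enclosed).
Q_enc = 35 μC = 3.50×10^-5 C.
Since E is radial and uniform over the Gaussian sphere, Φ = E·4πr² = Q_enc/ε₀.
E = |Q_enc|/(4πε₀r²) = (3.50e-5)/(4π·8.85×10^-12·(0.522)²) = 1.15×10^6 N/C.

1.15×10^6 N/C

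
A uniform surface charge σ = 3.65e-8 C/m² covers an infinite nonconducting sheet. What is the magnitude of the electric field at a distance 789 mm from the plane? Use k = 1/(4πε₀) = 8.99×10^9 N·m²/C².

2.06×10^3 N/C

By planar symmetry E is perpendicular to the sheet and uniform; use a Gaussian pillbox with flat faces of area A on each side of the sheet.
Only the two end caps contribute flux: Φ = 2EA. With Q_enc = σA, Gauss's law gives E = |σ|/(2ε₀).
E = 2πk|σ| = 2π(8.99×10^9)(3.65×10^-8) = 2.06e3 N/C.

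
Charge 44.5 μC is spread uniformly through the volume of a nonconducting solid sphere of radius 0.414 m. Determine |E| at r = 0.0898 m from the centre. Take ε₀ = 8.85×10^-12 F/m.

Use a concentric Gaussian sphere at r = 0.0898 m (r < R).
For a uniform sphere the enclosed fraction is (r/R)³, so Q_enc = (44.5 μC)(0.0898/0.414)³ = 4.541×10^-7 C.
By Gauss's law, ∮E·dA = E·4πr² = Q_enc/ε₀.
E = |Q_enc|/(4πε₀r²) = (4.541×10^-7)/(4π·8.85×10^-12·(0.0898)²) = 5.06×10^5 N/C.

E ≈ 5.06e5 N/C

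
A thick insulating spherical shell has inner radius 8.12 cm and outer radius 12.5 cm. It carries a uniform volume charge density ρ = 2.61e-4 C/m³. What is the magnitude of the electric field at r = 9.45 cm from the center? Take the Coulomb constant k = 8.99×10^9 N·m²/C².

E = 3.40×10^5 N/C

Symmetry ⇒ E = E(r) r̂. Gaussian sphere of radius r = 9.45 cm (within the shell material, 8.12 cm < r < 12.5 cm).
Only the shell between 8.12 cm and r is enclosed: Q_enc = ρ·(4π/3)(r³ − a³) = (2.61×10^-4)·(4π/3)·((0.0945)³ − (0.0812)³) = 3.373×10^-7 C.
Gauss's law: E·4πr² = Q_enc/ε₀.
E = k|Q_enc|/r² = (8.99×10^9)(3.373×10^-7)/(0.0945)² = 3.40e5 N/C.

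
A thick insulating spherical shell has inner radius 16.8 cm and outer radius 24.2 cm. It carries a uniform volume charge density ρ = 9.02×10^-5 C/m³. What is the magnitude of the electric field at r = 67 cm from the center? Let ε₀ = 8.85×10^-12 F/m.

Use a concentric Gaussian sphere at r = 67 cm (r > 24.2 cm, enclosing the whole shell).
Q_enc = ρ·(4π/3)(b³ − a³) = (9.02×10^-5)·(4π/3)·((0.242)³ − (0.168)³) = 3.563×10^-6 C.
Applying ∮E·dA = Q_enc/ε₀ with Φ = E(4πr²):
E = |Q_enc|/(4πε₀r²) = (3.563×10^-6)/(4π·8.85×10^-12·(0.67)²) = 7.14×10^4 N/C.

E = 7.14×10^4 V/m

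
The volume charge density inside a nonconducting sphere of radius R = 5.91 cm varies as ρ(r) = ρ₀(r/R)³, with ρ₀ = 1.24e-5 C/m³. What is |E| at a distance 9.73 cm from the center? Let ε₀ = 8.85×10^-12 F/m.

Symmetry ⇒ E = E(r) r̂. Gaussian sphere of radius r = 9.73 cm (r > R, all charge enclosed).
Q_enc = 4π ∫₀^R ρ₀(r'/R)^3 r'² dr' = 4πρ₀R³/6 = 5.361e-9 C.
Since E is radial and uniform over the Gaussian sphere, Φ = E·4πr² = Q_enc/ε₀.
E = |Q_enc|/(4πε₀r²) = (5.361×10^-9)/(4π·8.85×10^-12·(0.0973)²) = 5.09e3 N/C.

E = 5.09×10^3 V/m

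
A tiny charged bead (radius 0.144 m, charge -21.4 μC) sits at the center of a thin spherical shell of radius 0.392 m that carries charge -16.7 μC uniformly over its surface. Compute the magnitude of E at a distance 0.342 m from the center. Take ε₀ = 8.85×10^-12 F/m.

Take a concentric spherical Gaussian surface of radius r = 0.342 m (between the bodies, 0.144 m < r < 0.392 m).
Only the inner charge is enclosed; the outer shell contributes nothing inside itself. Q_enc = -21.4 μC = -2.14×10^-5 C.
Applying ∮E·dA = Q_enc/ε₀ with Φ = E(4πr²):
E = |Q_enc|/(4πε₀r²) = (2.14×10^-5)/(4π·8.85×10^-12·(0.342)²) = 1.65×10^6 N/C.

|E| ≈ 1.65×10^6 N/C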